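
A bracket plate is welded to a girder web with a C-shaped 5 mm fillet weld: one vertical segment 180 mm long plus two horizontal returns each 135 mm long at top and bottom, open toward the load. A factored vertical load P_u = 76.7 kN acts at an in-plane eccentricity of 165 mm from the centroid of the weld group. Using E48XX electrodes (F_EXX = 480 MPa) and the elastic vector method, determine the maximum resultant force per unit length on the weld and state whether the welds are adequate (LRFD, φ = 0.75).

f_max ≈ 597 N/mm; adequate

Total weld length L_w = 450 mm. Treat welds as unit-width lines.
Centroid: x̄ = 2×135×67.5 / 450 = 40.5 mm from the vertical weld.
Polar moment about centroid: J = I_x + I_y = [180³/12 + 2×135×90²] + [180×40.5² + 2(135³/12 + 135×27²)] = 3575000 mm³.
Direct shear f_v = P/L_w = 76.7×10³ / 450 = 170.4 N/mm (vertical).
Torsion M = P·e = 76.7×10³ × 165 = 12656000 N·mm.
Critical point at (x, y) = (94.5, 90) from centroid. f_tx = M·y/J = 318.6 N/mm; f_ty = M·x/J = 334.5 N/mm.
Resultant f_max = √[f_tx² + (f_v + f_ty)²] = √[318.6² + (170.4 + 334.5)²] = 597.1 N/mm.
Capacity per unit length: φr_n = 0.75 × 0.6 × 480 × (0.707 × 5) = 763.6 N/mm.
597.1 ≤ 763.6 → adequate.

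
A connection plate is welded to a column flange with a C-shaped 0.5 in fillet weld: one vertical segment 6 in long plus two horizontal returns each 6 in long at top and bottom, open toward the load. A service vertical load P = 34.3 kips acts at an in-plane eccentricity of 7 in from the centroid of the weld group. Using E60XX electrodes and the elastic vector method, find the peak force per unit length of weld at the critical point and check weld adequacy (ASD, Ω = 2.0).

f_max ≈ 7.67 kip/in; NOT adequate

E60XX → F_EXX = 60 ksi.
Total weld length L_w = 18 in. Treat welds as unit-width lines.
Centroid: x̄ = 2×6×3 / 18 = 2 in from the vertical weld.
Polar moment about centroid: J = I_x + I_y = [6³/12 + 2×6×3²] + [6×2² + 2(6³/12 + 6×1²)] = 198 in³.
Direct shear f_v = P/L_w = 34.3 / 18 = 1.906 kip/in (vertical).
Torsion M = P·e = 34.3 × 7 = 240.1 kip·in.
Critical point at (x, y) = (4, 3) from centroid. f_tx = M·y/J = 3.638 kip/in; f_ty = M·x/J = 4.851 kip/in.
Resultant f_max = √[f_tx² + (f_v + f_ty)²] = √[3.638² + (1.906 + 4.851)²] = 7.673 kip/in.
Capacity per unit length: r_n/Ω = (1/2.0) × 0.6 × 60 × (0.707 × 0.5) = 6.363 kip/in.
7.673 > 6.363 → NOT adequate.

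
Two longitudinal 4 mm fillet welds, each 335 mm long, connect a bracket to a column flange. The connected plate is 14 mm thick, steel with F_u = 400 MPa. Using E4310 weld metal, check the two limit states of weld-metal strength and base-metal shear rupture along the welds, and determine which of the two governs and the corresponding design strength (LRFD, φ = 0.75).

φR_n ≈ 367 kN (weld metal governs)

E43XX → F_EXX = 430 MPa.
t_e = 0.707 × 4 = 2.828 mm; L = 670 mm.
Weld metal: φR_n = 0.75 × 0.6 × 430 × 2.828 × 670 × 10⁻³ = 366.6 kN.
Base metal (shear rupture): φR_n = 0.75 × 0.6 × 400 × 14 × 670 × 10⁻³ = 1688 kN.
Governing: weld metal.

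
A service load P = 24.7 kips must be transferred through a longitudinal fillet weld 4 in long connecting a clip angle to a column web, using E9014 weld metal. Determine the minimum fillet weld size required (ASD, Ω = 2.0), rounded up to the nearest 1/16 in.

w = 3/8 in

E90XX → F_EXX = 90 ksi.
Total weld length L = 4 in.
Required throat t_e = P × Ω / (0.6 F_EXX × L) = 24.7 × 2.0 / (0.6 × 90 × 4) = 0.2287 in.
Required leg w = t_e / 0.707 = 0.3235 in → use 3/8 in.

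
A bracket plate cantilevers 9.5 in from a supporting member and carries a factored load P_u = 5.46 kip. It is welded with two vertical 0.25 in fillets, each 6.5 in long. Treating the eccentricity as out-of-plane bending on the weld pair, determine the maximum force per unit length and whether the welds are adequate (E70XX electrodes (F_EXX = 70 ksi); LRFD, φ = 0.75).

f_max ≈ 3.71 kip/in; adequate

L_w = 2 × 6.5 = 13 in; section modulus (unit throat) S = 2 × L²/6 = 14.08 in².
Direct shear f_v = P/L_w = 5.46/13 = 0.42 kip/in.
Moment M = P × e = 5.46 × 9.5 = 51.87 kip·in; bending f_b = M/S = 3.683 kip/in.
f_max = √(f_v² + f_b²) = √(0.42² + 3.683²) = 3.707 kip/in.
φr_n = 0.75 × 0.6 × 70 × (0.707 × 0.25) = 5.568 kip/in → adequate.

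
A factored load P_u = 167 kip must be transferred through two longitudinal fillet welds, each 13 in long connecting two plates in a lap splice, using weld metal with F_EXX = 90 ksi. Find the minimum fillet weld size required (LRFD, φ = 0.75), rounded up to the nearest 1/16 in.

Total weld length L = 26 in.
Required throat t_e = P_u / (φ × 0.6 F_EXX × L) = 167 / (0.75 × 0.6 × 90 × 26) = 0.1586 in.
Required leg w = t_e / 0.707 = 0.2243 in → use 1/4 in.

w = 1/4 in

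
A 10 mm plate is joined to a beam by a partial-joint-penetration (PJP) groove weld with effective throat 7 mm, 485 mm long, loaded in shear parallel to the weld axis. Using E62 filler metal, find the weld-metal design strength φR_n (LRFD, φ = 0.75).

φR_n ≈ 947 kN

E62XX → F_EXX = 620 MPa.
Effective throat (given) t_e = 7 mm.
A_we = 7 × 485 = 3395 mm².
F_nw = 0.6 F_EXX = 372 MPa.
φR_n = 0.75 × 372 × 3395 × 10⁻³ = 947.2 kN.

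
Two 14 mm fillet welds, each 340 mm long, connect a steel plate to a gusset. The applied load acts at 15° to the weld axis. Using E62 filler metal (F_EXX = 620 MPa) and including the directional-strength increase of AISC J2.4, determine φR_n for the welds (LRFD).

t_e = 0.707 × 14 = 9.898 mm; A_we = 9.898 × 680 = 6731 mm².
Directional factor: 1.0 + 0.5 sin^1.5(15°) = 1.066.
F_nw = 0.6 × 620 × 1.066 = 396.5 MPa.
φR_n = 0.75 × 396.5 × 6731 × 10⁻³ = 2001 kN.

φR_n ≈ 2000 kN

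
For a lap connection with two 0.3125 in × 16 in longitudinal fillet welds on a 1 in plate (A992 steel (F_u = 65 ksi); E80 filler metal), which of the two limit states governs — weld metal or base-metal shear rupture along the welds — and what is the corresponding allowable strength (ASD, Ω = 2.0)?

E80XX → F_EXX = 80 ksi.
t_e = 0.707 × 0.3125 = 0.2209 in; L = 32 in.
Weld metal: R_n/Ω = (1/2.0) × 0.6 × 80 × 0.2209 × 32 = 169.7 kips.
Base metal (shear rupture): R_n/Ω = (1/2.0) × 0.6 × 65 × 1 × 32 = 624 kips.
Governing: weld metal.

R_n/Ω ≈ 170 kips (weld metal governs)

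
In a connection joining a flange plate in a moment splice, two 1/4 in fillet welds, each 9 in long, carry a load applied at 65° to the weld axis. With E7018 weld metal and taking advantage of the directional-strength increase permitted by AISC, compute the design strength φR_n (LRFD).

E70XX → F_EXX = 70 ksi.
t_e = 0.707 × 0.25 = 0.1767 in; A_we = 0.1767 × 18 = 3.181 in².
Directional factor: 1.0 + 0.5 sin^1.5(65°) = 1.431.
F_nw = 0.6 × 70 × 1.431 = 60.12 ksi.
φR_n = 0.75 × 60.12 × 3.181 = 143.5 kip.

φR_n ≈ 143 kip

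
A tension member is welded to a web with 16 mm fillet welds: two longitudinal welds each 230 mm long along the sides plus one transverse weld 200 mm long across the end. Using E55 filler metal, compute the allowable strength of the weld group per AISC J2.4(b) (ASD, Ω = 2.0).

R_n/Ω ≈ 1290 kN

E55XX → F_EXX = 550 MPa.
t_e = 0.707 × 16 = 11.31 mm.
R_nwl = 0.6 × 550 × 11.31 × 460 × 10⁻³ = 1717 kN (longitudinal, 2 welds).
R_nwt = 0.6 × 550 × 11.31 × 200 × 10⁻³ = 746.6 kN (transverse, base value).
(i) R_nwl + R_nwt = 2464 kN; (ii) 0.85 R_nwl + 1.5 R_nwt = 2579 kN.
R_n = max = 2579 kN [governs: (ii)]; R_n/Ω = 1290 kN.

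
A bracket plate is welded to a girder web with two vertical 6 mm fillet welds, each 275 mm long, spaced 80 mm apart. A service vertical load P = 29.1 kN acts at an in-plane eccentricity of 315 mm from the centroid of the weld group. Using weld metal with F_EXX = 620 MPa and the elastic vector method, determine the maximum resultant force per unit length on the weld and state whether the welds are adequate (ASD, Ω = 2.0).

Total weld length L_w = 550 mm. Treat welds as unit-width lines.
Polar moment about centroid: J = 2[d³/12 + d(b/2)²] = 2[275³/12 + 275×40²] = 4346000 mm³.
Direct shear f_v = P/L_w = 29.1×10³ / 550 = 52.91 N/mm (vertical).
Torsion M = P·e = 29.1×10³ × 315 = 9166500 N·mm.
Critical point at (x, y) = (40, 137.5) from centroid. f_tx = M·y/J = 290 N/mm; f_ty = M·x/J = 84.36 N/mm.
Resultant f_max = √[f_tx² + (f_v + f_ty)²] = √[290² + (52.91 + 84.36)²] = 320.9 N/mm.
Capacity per unit length: r_n/Ω = (1/2.0) × 0.6 × 620 × (0.707 × 6) = 789 N/mm.
320.9 ≤ 789 → adequate.

f_max ≈ 321 N/mm; adequate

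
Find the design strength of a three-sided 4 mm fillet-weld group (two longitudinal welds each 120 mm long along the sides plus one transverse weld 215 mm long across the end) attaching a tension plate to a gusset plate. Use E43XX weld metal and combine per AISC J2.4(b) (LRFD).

E43XX → F_EXX = 430 MPa.
t_e = 0.707 × 4 = 2.828 mm.
R_nwl = 0.6 × 430 × 2.828 × 240 × 10⁻³ = 175.1 kN (longitudinal, 2 welds).
R_nwt = 0.6 × 430 × 2.828 × 215 × 10⁻³ = 156.9 kN (transverse, base value).
(i) R_nwl + R_nwt = 332 kN; (ii) 0.85 R_nwl + 1.5 R_nwt = 384.1 kN.
R_n = max = 384.1 kN [governs: (ii)]; φR_n = 288.1 kN.

φR_n ≈ 288 kN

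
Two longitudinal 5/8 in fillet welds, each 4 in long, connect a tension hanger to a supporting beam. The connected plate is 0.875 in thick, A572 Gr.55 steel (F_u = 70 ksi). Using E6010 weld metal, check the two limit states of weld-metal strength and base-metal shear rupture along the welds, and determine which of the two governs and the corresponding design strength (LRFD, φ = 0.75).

E60XX → F_EXX = 60 ksi.
t_e = 0.707 × 0.625 = 0.4419 in; L = 8 in.
Weld metal: φR_n = 0.75 × 0.6 × 60 × 0.4419 × 8 = 95.44 kips.
Base metal (shear rupture): φR_n = 0.75 × 0.6 × 70 × 0.875 × 8 = 220.5 kips.
Governing: weld metal.

φR_n ≈ 95.4 kips (weld metal governs)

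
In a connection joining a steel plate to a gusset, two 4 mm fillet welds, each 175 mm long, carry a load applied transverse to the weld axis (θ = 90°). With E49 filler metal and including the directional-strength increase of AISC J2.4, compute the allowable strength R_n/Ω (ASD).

E49XX → F_EXX = 490 MPa.
t_e = 0.707 × 4 = 2.828 mm; A_we = 2.828 × 350 = 989.8 mm².
Directional factor: 1.0 + 0.5 sin^1.5(90°) = 1.5.
F_nw = 0.6 × 490 × 1.5 = 441 MPa.
R_n/Ω = (441 × 989.8) / 2.0 × 10⁻³ = 218.3 kN.

R_n/Ω ≈ 218 kN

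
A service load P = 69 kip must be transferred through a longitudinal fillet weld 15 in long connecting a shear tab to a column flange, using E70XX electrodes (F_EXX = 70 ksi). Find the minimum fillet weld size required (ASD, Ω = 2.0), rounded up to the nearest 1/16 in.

Total weld length L = 15 in.
Required throat t_e = P × Ω / (0.6 F_EXX × L) = 69 × 2.0 / (0.6 × 70 × 15) = 0.219 in.
Required leg w = t_e / 0.707 = 0.3098 in → use 5/16 in.

w = 5/16 in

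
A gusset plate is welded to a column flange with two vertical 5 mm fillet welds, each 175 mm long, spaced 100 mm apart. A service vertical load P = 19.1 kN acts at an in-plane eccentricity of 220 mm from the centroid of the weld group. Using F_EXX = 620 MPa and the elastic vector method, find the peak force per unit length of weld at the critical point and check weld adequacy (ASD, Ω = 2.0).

Total weld length L_w = 350 mm. Treat welds as unit-width lines.
Polar moment about centroid: J = 2[d³/12 + d(b/2)²] = 2[175³/12 + 175×50²] = 1768000 mm³.
Direct shear f_v = P/L_w = 19.1×10³ / 350 = 54.57 N/mm (vertical).
Torsion M = P·e = 19.1×10³ × 220 = 4202000 N·mm.
Critical point at (x, y) = (50, 87.5) from centroid. f_tx = M·y/J = 207.9 N/mm; f_ty = M·x/J = 118.8 N/mm.
Resultant f_max = √[f_tx² + (f_v + f_ty)²] = √[207.9² + (54.57 + 118.8)²] = 270.7 N/mm.
Capacity per unit length: r_n/Ω = (1/2.0) × 0.6 × 620 × (0.707 × 5) = 657.5 N/mm.
270.7 ≤ 657.5 → adequate.

f_max ≈ 271 N/mm; adequate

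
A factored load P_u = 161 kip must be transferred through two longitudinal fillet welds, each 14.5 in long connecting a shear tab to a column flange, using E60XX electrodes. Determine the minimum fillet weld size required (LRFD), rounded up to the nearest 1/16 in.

E60XX → F_EXX = 60 ksi.
Total weld length L = 29 in.
Required throat t_e = P_u / (φ × 0.6 F_EXX × L) = 161 / (0.75 × 0.6 × 60 × 29) = 0.2056 in.
Required leg w = t_e / 0.707 = 0.2908 in → use 5/16 in.

w = 5/16 in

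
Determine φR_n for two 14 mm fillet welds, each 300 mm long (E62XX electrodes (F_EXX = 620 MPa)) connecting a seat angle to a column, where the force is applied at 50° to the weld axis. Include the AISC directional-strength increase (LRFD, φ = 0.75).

t_e = 0.707 × 14 = 9.898 mm; A_we = 9.898 × 600 = 5939 mm².
Directional factor: 1.0 + 0.5 sin^1.5(50°) = 1.335.
F_nw = 0.6 × 620 × 1.335 = 496.7 MPa.
φR_n = 0.75 × 496.7 × 5939 × 10⁻³ = 2212 kN.

φR_n ≈ 2210 kN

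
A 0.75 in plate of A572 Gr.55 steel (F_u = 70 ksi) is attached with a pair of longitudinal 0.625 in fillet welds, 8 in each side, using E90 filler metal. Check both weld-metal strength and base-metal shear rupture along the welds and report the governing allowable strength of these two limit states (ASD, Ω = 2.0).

R_n/Ω ≈ 191 kip (weld metal governs)

E90XX → F_EXX = 90 ksi.
t_e = 0.707 × 0.625 = 0.4419 in; L = 16 in.
Weld metal: R_n/Ω = (1/2.0) × 0.6 × 90 × 0.4419 × 16 = 190.9 kip.
Base metal (shear rupture): R_n/Ω = (1/2.0) × 0.6 × 70 × 0.75 × 16 = 252 kip.
Governing: weld metal.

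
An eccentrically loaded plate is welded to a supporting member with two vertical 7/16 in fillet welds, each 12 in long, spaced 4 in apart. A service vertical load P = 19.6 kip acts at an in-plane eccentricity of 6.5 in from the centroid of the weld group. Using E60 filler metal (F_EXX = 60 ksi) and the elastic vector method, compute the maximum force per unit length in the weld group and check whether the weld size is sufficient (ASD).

f_max ≈ 2.48 kip/in; adequate

Total weld length L_w = 24 in. Treat welds as unit-width lines.
Polar moment about centroid: J = 2[d³/12 + d(b/2)²] = 2[12³/12 + 12×2²] = 384 in³.
Direct shear f_v = P/L_w = 19.6 / 24 = 0.8167 kip/in (vertical).
Torsion M = P·e = 19.6 × 6.5 = 127.4 kip·in.
Critical point at (x, y) = (2, 6) from centroid. f_tx = M·y/J = 1.991 kip/in; f_ty = M·x/J = 0.6635 kip/in.
Resultant f_max = √[f_tx² + (f_v + f_ty)²] = √[1.991² + (0.8167 + 0.6635)²] = 2.481 kip/in.
Capacity per unit length: r_n/Ω = (1/2.0) × 0.6 × 60 × (0.707 × 0.4375) = 5.568 kip/in.
2.481 ≤ 5.568 → adequate.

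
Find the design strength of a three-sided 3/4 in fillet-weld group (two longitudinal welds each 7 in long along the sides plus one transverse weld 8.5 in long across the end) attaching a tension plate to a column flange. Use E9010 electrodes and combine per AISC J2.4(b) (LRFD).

φR_n ≈ 529 kips

E90XX → F_EXX = 90 ksi.
t_e = 0.707 × 0.75 = 0.5302 in.
R_nwl = 0.6 × 90 × 0.5302 × 14 = 400.9 kips (longitudinal, 2 welds).
R_nwt = 0.6 × 90 × 0.5302 × 8.5 = 243.4 kips (transverse, base value).
(i) R_nwl + R_nwt = 644.3 kips; (ii) 0.85 R_nwl + 1.5 R_nwt = 705.8 kips.
R_n = max = 705.8 kips [governs: (ii)]; φR_n = 529.4 kips.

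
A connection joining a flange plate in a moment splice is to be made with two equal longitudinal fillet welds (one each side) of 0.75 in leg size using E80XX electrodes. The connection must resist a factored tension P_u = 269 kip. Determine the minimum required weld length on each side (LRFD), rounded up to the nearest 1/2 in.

L = 7.5 in on each side

E80XX → F_EXX = 80 ksi.
Throat t_e = 0.707 × 0.75 = 0.5302 in.
φr_n = 0.75 × 0.6 × 80 × 0.5302 = 19.09 kip/in.
L_req = P_u / φr_n = 269 / 19.09 = 14.09 in total.
Per side: 14.09 / 2 = 7.046 in.
Round up → use L = 7.5 in on each side.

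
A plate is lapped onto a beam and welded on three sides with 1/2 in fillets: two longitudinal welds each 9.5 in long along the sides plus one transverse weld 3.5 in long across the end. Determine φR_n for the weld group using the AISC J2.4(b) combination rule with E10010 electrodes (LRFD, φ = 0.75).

E100XX → F_EXX = 100 ksi.
t_e = 0.707 × 0.5 = 0.3535 in.
R_nwl = 0.6 × 100 × 0.3535 × 19 = 403 kip (longitudinal, 2 welds).
R_nwt = 0.6 × 100 × 0.3535 × 3.5 = 74.23 kip (transverse, base value).
(i) R_nwl + R_nwt = 477.2 kip; (ii) 0.85 R_nwl + 1.5 R_nwt = 453.9 kip.
R_n = max = 477.2 kip [governs: (i)]; φR_n = 357.9 kip.

φR_n ≈ 358 kip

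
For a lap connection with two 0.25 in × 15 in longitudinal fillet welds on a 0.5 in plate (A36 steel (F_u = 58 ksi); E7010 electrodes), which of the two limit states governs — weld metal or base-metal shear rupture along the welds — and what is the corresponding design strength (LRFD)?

φR_n ≈ 167 kip (weld metal governs)

E70XX → F_EXX = 70 ksi.
t_e = 0.707 × 0.25 = 0.1767 in; L = 30 in.
Weld metal: φR_n = 0.75 × 0.6 × 70 × 0.1767 × 30 = 167 kip.
Base metal (shear rupture): φR_n = 0.75 × 0.6 × 58 × 0.5 × 30 = 391.5 kip.
Governing: weld metal.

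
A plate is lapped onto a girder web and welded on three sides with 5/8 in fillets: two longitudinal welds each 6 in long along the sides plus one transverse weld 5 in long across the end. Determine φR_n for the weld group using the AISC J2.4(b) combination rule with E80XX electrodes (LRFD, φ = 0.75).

E80XX → F_EXX = 80 ksi.
t_e = 0.707 × 0.625 = 0.4419 in.
R_nwl = 0.6 × 80 × 0.4419 × 12 = 254.5 kips (longitudinal, 2 welds).
R_nwt = 0.6 × 80 × 0.4419 × 5 = 106 kips (transverse, base value).
(i) R_nwl + R_nwt = 360.6 kips; (ii) 0.85 R_nwl + 1.5 R_nwt = 375.4 kips.
R_n = max = 375.4 kips [governs: (ii)]; φR_n = 281.6 kips.

φR_n ≈ 282 kips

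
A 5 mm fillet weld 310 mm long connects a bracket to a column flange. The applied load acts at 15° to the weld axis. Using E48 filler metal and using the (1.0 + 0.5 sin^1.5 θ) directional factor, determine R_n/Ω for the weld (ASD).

R_n/Ω ≈ 168 kN

E48XX → F_EXX = 480 MPa.
t_e = 0.707 × 5 = 3.535 mm; A_we = 3.535 × 310 = 1096 mm².
Directional factor: 1.0 + 0.5 sin^1.5(15°) = 1.066.
F_nw = 0.6 × 480 × 1.066 = 307 MPa.
R_n/Ω = (307 × 1096) / 2.0 × 10⁻³ = 168.2 kN.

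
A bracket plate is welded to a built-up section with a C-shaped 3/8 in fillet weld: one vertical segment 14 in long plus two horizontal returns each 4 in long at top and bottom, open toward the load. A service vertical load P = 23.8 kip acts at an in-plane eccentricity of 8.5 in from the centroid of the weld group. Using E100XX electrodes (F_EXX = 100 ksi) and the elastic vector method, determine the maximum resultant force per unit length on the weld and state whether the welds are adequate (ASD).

Total weld length L_w = 22 in. Treat welds as unit-width lines.
Centroid: x̄ = 2×4×2 / 22 = 0.7273 in from the vertical weld.
Polar moment about centroid: J = I_x + I_y = [14³/12 + 2×4×7²] + [14×0.7273² + 2(4³/12 + 4×1.273²)] = 651.7 in³.
Direct shear f_v = P/L_w = 23.8 / 22 = 1.082 kip/in (vertical).
Torsion M = P·e = 23.8 × 8.5 = 202.3 kip·in.
Critical point at (x, y) = (3.273, 7) from centroid. f_tx = M·y/J = 2.173 kip/in; f_ty = M·x/J = 1.016 kip/in.
Resultant f_max = √[f_tx² + (f_v + f_ty)²] = √[2.173² + (1.082 + 1.016)²] = 3.02 kip/in.
Capacity per unit length: r_n/Ω = (1/2.0) × 0.6 × 100 × (0.707 × 0.375) = 7.954 kip/in.
3.02 ≤ 7.954 → adequate.

f_max ≈ 3.02 kip/in; adequate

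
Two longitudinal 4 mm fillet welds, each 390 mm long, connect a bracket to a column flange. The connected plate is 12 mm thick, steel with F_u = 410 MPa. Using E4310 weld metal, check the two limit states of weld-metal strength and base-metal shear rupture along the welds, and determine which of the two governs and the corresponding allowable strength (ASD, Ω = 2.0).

E43XX → F_EXX = 430 MPa.
t_e = 0.707 × 4 = 2.828 mm; L = 780 mm.
Weld metal: R_n/Ω = (1/2.0) × 0.6 × 430 × 2.828 × 780 × 10⁻³ = 284.6 kN.
Base metal (shear rupture): R_n/Ω = (1/2.0) × 0.6 × 410 × 12 × 780 × 10⁻³ = 1151 kN.
Governing: weld metal.

R_n/Ω ≈ 285 kN (weld metal governs)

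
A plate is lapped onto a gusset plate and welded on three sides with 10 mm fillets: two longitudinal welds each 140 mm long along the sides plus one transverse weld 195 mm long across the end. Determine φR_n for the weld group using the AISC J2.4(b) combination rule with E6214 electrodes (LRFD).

E62XX → F_EXX = 620 MPa.
t_e = 0.707 × 10 = 7.07 mm.
R_nwl = 0.6 × 620 × 7.07 × 280 × 10⁻³ = 736.4 kN (longitudinal, 2 welds).
R_nwt = 0.6 × 620 × 7.07 × 195 × 10⁻³ = 512.9 kN (transverse, base value).
(i) R_nwl + R_nwt = 1249 kN; (ii) 0.85 R_nwl + 1.5 R_nwt = 1395 kN.
R_n = max = 1395 kN [governs: (ii)]; φR_n = 1046 kN.

φR_n ≈ 1050 kN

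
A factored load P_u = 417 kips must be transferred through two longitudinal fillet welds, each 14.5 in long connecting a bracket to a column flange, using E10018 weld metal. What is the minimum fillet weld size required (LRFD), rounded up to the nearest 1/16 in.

E100XX → F_EXX = 100 ksi.
Total weld length L = 29 in.
Required throat t_e = P_u / (φ × 0.6 F_EXX × L) = 417 / (0.75 × 0.6 × 100 × 29) = 0.3195 in.
Required leg w = t_e / 0.707 = 0.452 in → use 1/2 in.

w = 1/2 in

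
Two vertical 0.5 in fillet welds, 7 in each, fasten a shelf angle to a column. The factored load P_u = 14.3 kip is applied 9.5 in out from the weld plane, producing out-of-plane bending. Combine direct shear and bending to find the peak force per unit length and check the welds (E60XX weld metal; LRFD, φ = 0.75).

E60XX → F_EXX = 60 ksi.
L_w = 2 × 7 = 14 in; section modulus (unit throat) S = 2 × L²/6 = 16.33 in².
Direct shear f_v = P/L_w = 14.3/14 = 1.021 kip/in.
Moment M = P × e = 14.3 × 9.5 = 135.85 kip·in; bending f_b = M/S = 8.317 kip/in.
f_max = √(f_v² + f_b²) = √(1.021² + 8.317²) = 8.38 kip/in.
φr_n = 0.75 × 0.6 × 60 × (0.707 × 0.5) = 9.544 kip/in → adequate.

f_max ≈ 8.38 kip/in; adequate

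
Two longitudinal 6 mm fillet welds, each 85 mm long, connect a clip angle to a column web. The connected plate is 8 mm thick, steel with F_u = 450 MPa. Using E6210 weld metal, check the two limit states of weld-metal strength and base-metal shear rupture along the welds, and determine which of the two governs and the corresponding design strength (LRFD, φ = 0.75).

φR_n ≈ 201 kN (weld metal governs)

E62XX → F_EXX = 620 MPa.
t_e = 0.707 × 6 = 4.242 mm; L = 170 mm.
Weld metal: φR_n = 0.75 × 0.6 × 620 × 4.242 × 170 × 10⁻³ = 201.2 kN.
Base metal (shear rupture): φR_n = 0.75 × 0.6 × 450 × 8 × 170 × 10⁻³ = 275.4 kN.
Governing: weld metal.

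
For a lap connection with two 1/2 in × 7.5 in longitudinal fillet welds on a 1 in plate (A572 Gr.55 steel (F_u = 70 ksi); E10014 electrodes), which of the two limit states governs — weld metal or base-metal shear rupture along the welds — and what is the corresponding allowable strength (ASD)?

R_n/Ω ≈ 159 kip (weld metal governs)

E100XX → F_EXX = 100 ksi.
t_e = 0.707 × 0.5 = 0.3535 in; L = 15 in.
Weld metal: R_n/Ω = (1/2.0) × 0.6 × 100 × 0.3535 × 15 = 159.1 kip.
Base metal (shear rupture): R_n/Ω = (1/2.0) × 0.6 × 70 × 1 × 15 = 315 kip.
Governing: weld metal.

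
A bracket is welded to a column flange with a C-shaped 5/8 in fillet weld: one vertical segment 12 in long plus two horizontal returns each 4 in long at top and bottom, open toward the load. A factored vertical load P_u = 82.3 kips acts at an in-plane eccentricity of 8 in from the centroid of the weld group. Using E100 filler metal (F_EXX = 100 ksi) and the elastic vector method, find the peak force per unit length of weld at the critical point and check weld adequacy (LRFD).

f_max ≈ 12.2 kip/in; adequate

Total weld length L_w = 20 in. Treat welds as unit-width lines.
Centroid: x̄ = 2×4×2 / 20 = 0.8 in from the vertical weld.
Polar moment about centroid: J = I_x + I_y = [12³/12 + 2×4×6²] + [12×0.8² + 2(4³/12 + 4×1.2²)] = 461.9 in³.
Direct shear f_v = P/L_w = 82.3 / 20 = 4.115 kip/in (vertical).
Torsion M = P·e = 82.3 × 8 = 658.4 kip·in.
Critical point at (x, y) = (3.2, 6) from centroid. f_tx = M·y/J = 8.553 kip/in; f_ty = M·x/J = 4.562 kip/in.
Resultant f_max = √[f_tx² + (f_v + f_ty)²] = √[8.553² + (4.115 + 4.562)²] = 12.18 kip/in.
Capacity per unit length: φr_n = 0.75 × 0.6 × 100 × (0.707 × 0.625) = 19.88 kip/in.
12.18 ≤ 19.88 → adequate.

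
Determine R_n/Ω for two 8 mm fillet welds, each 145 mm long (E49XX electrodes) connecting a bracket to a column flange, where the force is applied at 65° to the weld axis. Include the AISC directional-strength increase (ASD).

R_n/Ω ≈ 345 kN

E49XX → F_EXX = 490 MPa.
t_e = 0.707 × 8 = 5.656 mm; A_we = 5.656 × 290 = 1640 mm².
Directional factor: 1.0 + 0.5 sin^1.5(65°) = 1.431.
F_nw = 0.6 × 490 × 1.431 = 420.8 MPa.
R_n/Ω = (420.8 × 1640) / 2.0 × 10⁻³ = 345.1 kN.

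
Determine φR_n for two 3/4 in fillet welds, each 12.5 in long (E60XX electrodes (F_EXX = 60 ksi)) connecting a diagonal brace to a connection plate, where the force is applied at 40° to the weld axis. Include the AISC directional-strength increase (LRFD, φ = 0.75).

φR_n ≈ 450 kips

t_e = 0.707 × 0.75 = 0.5302 in; A_we = 0.5302 × 25 = 13.26 in².
Directional factor: 1.0 + 0.5 sin^1.5(40°) = 1.258.
F_nw = 0.6 × 60 × 1.258 = 45.28 ksi.
φR_n = 0.75 × 45.28 × 13.26 = 450.1 kips.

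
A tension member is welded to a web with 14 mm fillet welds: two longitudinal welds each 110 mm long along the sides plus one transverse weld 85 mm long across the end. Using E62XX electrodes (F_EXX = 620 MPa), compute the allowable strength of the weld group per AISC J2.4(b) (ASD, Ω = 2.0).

t_e = 0.707 × 14 = 9.898 mm.
R_nwl = 0.6 × 620 × 9.898 × 220 × 10⁻³ = 810.1 kN (longitudinal, 2 welds).
R_nwt = 0.6 × 620 × 9.898 × 85 × 10⁻³ = 313 kN (transverse, base value).
(i) R_nwl + R_nwt = 1123 kN; (ii) 0.85 R_nwl + 1.5 R_nwt = 1158 kN.
R_n = max = 1158 kN [governs: (ii)]; R_n/Ω = 579 kN.

R_n/Ω ≈ 579 kN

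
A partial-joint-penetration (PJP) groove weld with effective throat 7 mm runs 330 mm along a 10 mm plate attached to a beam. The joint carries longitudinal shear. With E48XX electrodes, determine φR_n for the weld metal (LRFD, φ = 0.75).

φR_n ≈ 499 kN

E48XX → F_EXX = 480 MPa.
Effective throat (given) t_e = 7 mm.
A_we = 7 × 330 = 2310 mm².
F_nw = 0.6 F_EXX = 288 MPa.
φR_n = 0.75 × 288 × 2310 × 10⁻³ = 499 kN.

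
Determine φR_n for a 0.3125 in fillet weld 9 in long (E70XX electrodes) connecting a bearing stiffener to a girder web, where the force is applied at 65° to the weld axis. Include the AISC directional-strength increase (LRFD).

E70XX → F_EXX = 70 ksi.
t_e = 0.707 × 0.3125 = 0.2209 in; A_we = 0.2209 × 9 = 1.988 in².
Directional factor: 1.0 + 0.5 sin^1.5(65°) = 1.431.
F_nw = 0.6 × 70 × 1.431 = 60.12 ksi.
φR_n = 0.75 × 60.12 × 1.988 = 89.66 kip.

φR_n ≈ 89.7 kip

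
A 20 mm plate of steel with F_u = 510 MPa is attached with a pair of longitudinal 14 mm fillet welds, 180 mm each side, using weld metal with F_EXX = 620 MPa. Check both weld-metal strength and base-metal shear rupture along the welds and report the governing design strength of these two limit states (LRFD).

t_e = 0.707 × 14 = 9.898 mm; L = 360 mm.
Weld metal: φR_n = 0.75 × 0.6 × 620 × 9.898 × 360 × 10⁻³ = 994.2 kN.
Base metal (shear rupture): φR_n = 0.75 × 0.6 × 510 × 20 × 360 × 10⁻³ = 1652 kN.
Governing: weld metal.

φR_n ≈ 994 kN (weld metal governs)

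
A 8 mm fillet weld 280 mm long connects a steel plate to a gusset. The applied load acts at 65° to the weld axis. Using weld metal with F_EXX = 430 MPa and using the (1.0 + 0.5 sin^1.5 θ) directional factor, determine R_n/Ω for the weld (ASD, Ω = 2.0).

t_e = 0.707 × 8 = 5.656 mm; A_we = 5.656 × 280 = 1584 mm².
Directional factor: 1.0 + 0.5 sin^1.5(65°) = 1.431.
F_nw = 0.6 × 430 × 1.431 = 369.3 MPa.
R_n/Ω = (369.3 × 1584) / 2.0 × 10⁻³ = 292.4 kN.

R_n/Ω ≈ 292 kN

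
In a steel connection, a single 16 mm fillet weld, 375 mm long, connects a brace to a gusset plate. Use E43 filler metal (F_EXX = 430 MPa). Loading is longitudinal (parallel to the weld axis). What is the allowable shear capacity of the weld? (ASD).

Effective throat t_e = 0.707 × 16 = 11.31 mm.
Total length L = 375 mm; A_we = 11.31 × 375 = 4242 mm².
F_nw = 0.6 F_EXX = 0.6 × 430 = 258 MPa.
R_n = 258 × 4242 × 10⁻³ = 1094 kN; R_n/Ω = 1094/2.0 = 547.2 kN.

R_n/Ω ≈ 547 kN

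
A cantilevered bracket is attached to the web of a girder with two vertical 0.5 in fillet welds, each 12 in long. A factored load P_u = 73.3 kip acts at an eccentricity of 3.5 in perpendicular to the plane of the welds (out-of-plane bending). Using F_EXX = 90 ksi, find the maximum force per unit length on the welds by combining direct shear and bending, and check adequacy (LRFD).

f_max ≈ 6.16 kip/in; adequate

L_w = 2 × 12 = 24 in; section modulus (unit throat) S = 2 × L²/6 = 48 in².
Direct shear f_v = P/L_w = 73.3/24 = 3.054 kip/in.
Moment M = P × e = 73.3 × 3.5 = 256.55 kip·in; bending f_b = M/S = 5.345 kip/in.
f_max = √(f_v² + f_b²) = √(3.054² + 5.345²) = 6.156 kip/in.
φr_n = 0.75 × 0.6 × 90 × (0.707 × 0.5) = 14.32 kip/in → adequate.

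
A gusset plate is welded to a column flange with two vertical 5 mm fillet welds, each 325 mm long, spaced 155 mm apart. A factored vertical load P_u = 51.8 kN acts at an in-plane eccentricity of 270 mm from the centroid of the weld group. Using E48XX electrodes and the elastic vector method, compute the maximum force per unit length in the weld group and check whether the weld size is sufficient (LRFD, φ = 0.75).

f_max ≈ 305 N/mm; adequate

E48XX → F_EXX = 480 MPa.
Total weld length L_w = 650 mm. Treat welds as unit-width lines.
Polar moment about centroid: J = 2[d³/12 + d(b/2)²] = 2[325³/12 + 325×77.5²] = 9625000 mm³.
Direct shear f_v = P/L_w = 51.8×10³ / 650 = 79.69 N/mm (vertical).
Torsion M = P·e = 51.8×10³ × 270 = 13986000 N·mm.
Critical point at (x, y) = (77.5, 162.5) from centroid. f_tx = M·y/J = 236.1 N/mm; f_ty = M·x/J = 112.6 N/mm.
Resultant f_max = √[f_tx² + (f_v + f_ty)²] = √[236.1² + (79.69 + 112.6)²] = 304.5 N/mm.
Capacity per unit length: φr_n = 0.75 × 0.6 × 480 × (0.707 × 5) = 763.6 N/mm.
304.5 ≤ 763.6 → adequate.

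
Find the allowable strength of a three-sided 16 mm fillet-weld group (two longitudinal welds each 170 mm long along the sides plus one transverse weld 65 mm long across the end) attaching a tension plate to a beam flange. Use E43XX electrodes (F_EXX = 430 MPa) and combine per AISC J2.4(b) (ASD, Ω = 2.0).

t_e = 0.707 × 16 = 11.31 mm.
R_nwl = 0.6 × 430 × 11.31 × 340 × 10⁻³ = 992.3 kN (longitudinal, 2 welds).
R_nwt = 0.6 × 430 × 11.31 × 65 × 10⁻³ = 189.7 kN (transverse, base value).
(i) R_nwl + R_nwt = 1182 kN; (ii) 0.85 R_nwl + 1.5 R_nwt = 1128 kN.
R_n = max = 1182 kN [governs: (i)]; R_n/Ω = 591 kN.

R_n/Ω ≈ 591 kN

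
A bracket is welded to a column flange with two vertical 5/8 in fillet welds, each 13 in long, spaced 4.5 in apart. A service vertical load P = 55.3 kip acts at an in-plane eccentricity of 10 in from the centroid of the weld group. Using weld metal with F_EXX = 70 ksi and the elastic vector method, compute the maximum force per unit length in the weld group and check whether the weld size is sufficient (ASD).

Total weld length L_w = 26 in. Treat welds as unit-width lines.
Polar moment about centroid: J = 2[d³/12 + d(b/2)²] = 2[13³/12 + 13×2.25²] = 497.8 in³.
Direct shear f_v = P/L_w = 55.3 / 26 = 2.127 kip/in (vertical).
Torsion M = P·e = 55.3 × 10 = 553 kip·in.
Critical point at (x, y) = (2.25, 6.5) from centroid. f_tx = M·y/J = 7.221 kip/in; f_ty = M·x/J = 2.5 kip/in.
Resultant f_max = √[f_tx² + (f_v + f_ty)²] = √[7.221² + (2.127 + 2.5)²] = 8.576 kip/in.
Capacity per unit length: r_n/Ω = (1/2.0) × 0.6 × 70 × (0.707 × 0.625) = 9.279 kip/in.
8.576 ≤ 9.279 → adequate.

f_max ≈ 8.58 kip/in; adequate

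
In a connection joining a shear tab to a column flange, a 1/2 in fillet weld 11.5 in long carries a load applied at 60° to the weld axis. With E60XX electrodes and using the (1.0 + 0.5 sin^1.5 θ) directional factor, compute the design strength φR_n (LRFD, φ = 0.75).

E60XX → F_EXX = 60 ksi.
t_e = 0.707 × 0.5 = 0.3535 in; A_we = 0.3535 × 11.5 = 4.065 in².
Directional factor: 1.0 + 0.5 sin^1.5(60°) = 1.403.
F_nw = 0.6 × 60 × 1.403 = 50.51 ksi.
φR_n = 0.75 × 50.51 × 4.065 = 154 kips.

φR_n ≈ 154 kips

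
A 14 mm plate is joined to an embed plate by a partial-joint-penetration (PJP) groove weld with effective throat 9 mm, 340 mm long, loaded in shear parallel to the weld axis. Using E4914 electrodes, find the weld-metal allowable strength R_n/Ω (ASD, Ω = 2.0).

E49XX → F_EXX = 490 MPa.
Effective throat (given) t_e = 9 mm.
A_we = 9 × 340 = 3060 mm².
F_nw = 0.6 F_EXX = 294 MPa.
R_n/Ω = (294 × 3060) / 2.0 × 10⁻³ = 449.8 kN.

R_n/Ω ≈ 450 kN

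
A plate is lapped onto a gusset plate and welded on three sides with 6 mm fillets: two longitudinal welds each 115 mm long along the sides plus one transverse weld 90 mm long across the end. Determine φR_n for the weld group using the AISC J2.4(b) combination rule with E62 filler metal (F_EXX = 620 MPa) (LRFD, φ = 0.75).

t_e = 0.707 × 6 = 4.242 mm.
R_nwl = 0.6 × 620 × 4.242 × 230 × 10⁻³ = 362.9 kN (longitudinal, 2 welds).
R_nwt = 0.6 × 620 × 4.242 × 90 × 10⁻³ = 142 kN (transverse, base value).
(i) R_nwl + R_nwt = 505 kN; (ii) 0.85 R_nwl + 1.5 R_nwt = 521.5 kN.
R_n = max = 521.5 kN [governs: (ii)]; φR_n = 391.2 kN.

φR_n ≈ 391 kN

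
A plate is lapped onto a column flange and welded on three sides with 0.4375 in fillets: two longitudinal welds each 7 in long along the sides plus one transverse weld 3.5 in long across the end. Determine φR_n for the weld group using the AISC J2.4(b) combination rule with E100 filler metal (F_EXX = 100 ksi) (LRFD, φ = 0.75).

t_e = 0.707 × 0.4375 = 0.3093 in.
R_nwl = 0.6 × 100 × 0.3093 × 14 = 259.8 kip (longitudinal, 2 welds).
R_nwt = 0.6 × 100 × 0.3093 × 3.5 = 64.96 kip (transverse, base value).
(i) R_nwl + R_nwt = 324.8 kip; (ii) 0.85 R_nwl + 1.5 R_nwt = 318.3 kip.
R_n = max = 324.8 kip [governs: (i)]; φR_n = 243.6 kip.

φR_n ≈ 244 kip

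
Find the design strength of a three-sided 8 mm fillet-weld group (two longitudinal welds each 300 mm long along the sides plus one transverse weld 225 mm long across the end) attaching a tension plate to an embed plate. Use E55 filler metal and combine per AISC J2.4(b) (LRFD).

E55XX → F_EXX = 550 MPa.
t_e = 0.707 × 8 = 5.656 mm.
R_nwl = 0.6 × 550 × 5.656 × 600 × 10⁻³ = 1120 kN (longitudinal, 2 welds).
R_nwt = 0.6 × 550 × 5.656 × 225 × 10⁻³ = 420 kN (transverse, base value).
(i) R_nwl + R_nwt = 1540 kN; (ii) 0.85 R_nwl + 1.5 R_nwt = 1582 kN.
R_n = max = 1582 kN [governs: (ii)]; φR_n = 1186 kN.

φR_n ≈ 1190 kN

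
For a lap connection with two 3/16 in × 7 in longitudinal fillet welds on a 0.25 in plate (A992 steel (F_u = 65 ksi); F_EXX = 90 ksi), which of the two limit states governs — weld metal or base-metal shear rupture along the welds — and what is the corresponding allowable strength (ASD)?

t_e = 0.707 × 0.1875 = 0.1326 in; L = 14 in.
Weld metal: R_n/Ω = (1/2.0) × 0.6 × 90 × 0.1326 × 14 = 50.11 kip.
Base metal (shear rupture): R_n/Ω = (1/2.0) × 0.6 × 65 × 0.25 × 14 = 68.25 kip.
Governing: weld metal.

R_n/Ω ≈ 50.1 kip (weld metal governs)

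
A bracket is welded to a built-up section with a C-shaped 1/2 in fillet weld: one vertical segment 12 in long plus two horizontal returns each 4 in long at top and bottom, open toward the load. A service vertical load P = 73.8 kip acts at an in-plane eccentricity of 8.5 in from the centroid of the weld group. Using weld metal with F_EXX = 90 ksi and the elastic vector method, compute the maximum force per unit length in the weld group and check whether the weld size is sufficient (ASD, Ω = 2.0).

f_max ≈ 11.4 kip/in; NOT adequate

Total weld length L_w = 20 in. Treat welds as unit-width lines.
Centroid: x̄ = 2×4×2 / 20 = 0.8 in from the vertical weld.
Polar moment about centroid: J = I_x + I_y = [12³/12 + 2×4×6²] + [12×0.8² + 2(4³/12 + 4×1.2²)] = 461.9 in³.
Direct shear f_v = P/L_w = 73.8 / 20 = 3.69 kip/in (vertical).
Torsion M = P·e = 73.8 × 8.5 = 627.3 kip·in.
Critical point at (x, y) = (3.2, 6) from centroid. f_tx = M·y/J = 8.149 kip/in; f_ty = M·x/J = 4.346 kip/in.
Resultant f_max = √[f_tx² + (f_v + f_ty)²] = √[8.149² + (3.69 + 4.346)²] = 11.45 kip/in.
Capacity per unit length: r_n/Ω = (1/2.0) × 0.6 × 90 × (0.707 × 0.5) = 9.544 kip/in.
11.45 > 9.544 → NOT adequate.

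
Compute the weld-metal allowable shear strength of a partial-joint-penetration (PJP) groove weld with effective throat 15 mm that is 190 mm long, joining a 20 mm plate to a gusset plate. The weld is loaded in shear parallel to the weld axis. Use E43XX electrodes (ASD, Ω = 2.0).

R_n/Ω ≈ 368 kN

E43XX → F_EXX = 430 MPa.
Effective throat (given) t_e = 15 mm.
A_we = 15 × 190 = 2850 mm².
F_nw = 0.6 F_EXX = 258 MPa.
R_n/Ω = (258 × 2850) / 2.0 × 10⁻³ = 367.7 kN.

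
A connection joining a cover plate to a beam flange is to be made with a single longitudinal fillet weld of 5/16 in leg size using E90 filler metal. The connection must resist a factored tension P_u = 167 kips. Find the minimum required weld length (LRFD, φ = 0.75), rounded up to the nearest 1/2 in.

E90XX → F_EXX = 90 ksi.
Throat t_e = 0.707 × 0.3125 = 0.2209 in.
φr_n = 0.75 × 0.6 × 90 × 0.2209 = 8.948 kips/in.
L_req = P_u / φr_n = 167 / 8.948 = 18.66 in total.
Round up → use L = 19 in.

L = 19 in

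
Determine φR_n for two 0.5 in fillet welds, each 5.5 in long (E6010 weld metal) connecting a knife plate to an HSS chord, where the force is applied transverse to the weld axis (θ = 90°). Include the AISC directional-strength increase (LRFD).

E60XX → F_EXX = 60 ksi.
t_e = 0.707 × 0.5 = 0.3535 in; A_we = 0.3535 × 11 = 3.888 in².
Directional factor: 1.0 + 0.5 sin^1.5(90°) = 1.5.
F_nw = 0.6 × 60 × 1.5 = 54 ksi.
φR_n = 0.75 × 54 × 3.888 = 157.5 kips.

φR_n ≈ 157 kips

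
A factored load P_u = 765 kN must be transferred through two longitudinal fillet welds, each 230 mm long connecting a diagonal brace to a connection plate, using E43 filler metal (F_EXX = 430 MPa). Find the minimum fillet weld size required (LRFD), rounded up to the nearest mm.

Total weld length L = 460 mm.
Required throat t_e = P_u / (φ × 0.6 F_EXX × L) = 765 / (0.75 × 0.6 × 430 × 460 × 10⁻³) = 8.595 mm.
Required leg w = t_e / 0.707 = 12.16 mm → use 13 mm.

w = 13 mm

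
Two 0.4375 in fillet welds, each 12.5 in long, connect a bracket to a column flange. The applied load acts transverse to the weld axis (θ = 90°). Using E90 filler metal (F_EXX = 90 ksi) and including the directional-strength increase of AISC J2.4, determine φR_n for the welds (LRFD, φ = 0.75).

φR_n ≈ 470 kip

t_e = 0.707 × 0.4375 = 0.3093 in; A_we = 0.3093 × 25 = 7.733 in².
Directional factor: 1.0 + 0.5 sin^1.5(90°) = 1.5.
F_nw = 0.6 × 90 × 1.5 = 81 ksi.
φR_n = 0.75 × 81 × 7.733 = 469.8 kip.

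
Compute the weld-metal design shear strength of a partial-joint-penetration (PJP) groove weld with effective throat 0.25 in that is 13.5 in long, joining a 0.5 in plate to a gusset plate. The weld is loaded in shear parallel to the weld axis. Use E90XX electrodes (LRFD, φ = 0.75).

E90XX → F_EXX = 90 ksi.
Effective throat (given) t_e = 0.25 in.
A_we = 0.25 × 13.5 = 3.375 in².
F_nw = 0.6 F_EXX = 54 ksi.
φR_n = 0.75 × 54 × 3.375 = 136.7 kips.

φR_n ≈ 137 kips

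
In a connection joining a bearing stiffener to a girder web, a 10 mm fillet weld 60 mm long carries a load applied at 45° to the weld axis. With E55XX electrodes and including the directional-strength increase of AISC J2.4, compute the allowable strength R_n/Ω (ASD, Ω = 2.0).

R_n/Ω ≈ 90.8 kN

E55XX → F_EXX = 550 MPa.
t_e = 0.707 × 10 = 7.07 mm; A_we = 7.07 × 60 = 424.2 mm².
Directional factor: 1.0 + 0.5 sin^1.5(45°) = 1.297.
F_nw = 0.6 × 550 × 1.297 = 428.1 MPa.
R_n/Ω = (428.1 × 424.2) / 2.0 × 10⁻³ = 90.8 kN.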